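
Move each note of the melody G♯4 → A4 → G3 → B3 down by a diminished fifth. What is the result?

C##4 D#4 C#3 E#3

G#4: a fifth down reaches C, and 6 semitones makes it C##4.
A4 down a diminished fifth is D#4.
G3 down a diminished fifth is C#3.
A diminished fifth down from B3 gives E#3.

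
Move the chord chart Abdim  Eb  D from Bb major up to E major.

Ddim A G#

Bb major up to E major is an augmented fourth; each chord root moves by that interval while the quality stays the same.
Abdim: root Ab up an augmented fourth → D, giving Ddim.
Eb: root Eb up an augmented fourth → A, giving A.
D: root D up an augmented fourth → G#, giving G#.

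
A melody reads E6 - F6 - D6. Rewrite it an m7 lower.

E6: a seventh down reaches F, and 10 semitones makes it F#5.
A minor seventh down from F6 gives G5.
A minor seventh down from D6 gives E5.

F#5 G5 E5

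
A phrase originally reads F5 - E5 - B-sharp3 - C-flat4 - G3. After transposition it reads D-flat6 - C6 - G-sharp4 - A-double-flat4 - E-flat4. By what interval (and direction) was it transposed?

From F5 to Db6 is 6 letter names — a sixth of some quality.
F5 to Db6 is 8 semitones, which makes it a minor sixth; the second version is higher, so the direction is up.
Checking another pair — G3 → Eb4 — gives the same interval.

up a minor sixth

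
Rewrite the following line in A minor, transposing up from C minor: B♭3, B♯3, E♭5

C minor to A minor up is a major sixth, so every note moves up by that interval.
Bb3 to G4
B#3 to G##4
Eb5 to C6

G4 G##4 C6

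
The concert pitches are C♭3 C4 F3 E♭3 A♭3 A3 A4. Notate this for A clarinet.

Ebb3 Eb4 Ab3 Gb3 Cb4 C4 C5

Written C4 sounds as A3 on the A clarinet, so concert pitches are written a minor third up.
Cb3 → Ebb3
C4 → Eb4
F3 → Ab3
Eb3 → Gb3
Ab3 → Cb4
A3 → C4
A4 → C5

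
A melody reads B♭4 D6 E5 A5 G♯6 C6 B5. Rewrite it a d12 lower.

A diminished twelfth down from Bb4 gives E3.
D6: a twelfth down reaches G, and 18 semitones makes it G#4.
E5: a twelfth down reaches A, and 18 semitones makes it A#3.
A5: a twelfth down reaches D, and 18 semitones makes it D#4.
G#6: a twelfth down reaches C, and 18 semitones makes it C##5.
C6: a twelfth down reaches F, and 18 semitones makes it F#4.
A diminished twelfth down from B5 gives E#4.

E3 G#4 A#3 D#4 C##5 F#4 E#4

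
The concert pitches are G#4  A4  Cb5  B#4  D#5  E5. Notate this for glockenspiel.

G#2 A2 Cb3 B#2 D#3 E3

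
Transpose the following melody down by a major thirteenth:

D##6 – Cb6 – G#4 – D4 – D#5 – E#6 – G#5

F##4 Ebb4 B2 F2 F#3 G#4 B3

D##6 -> F##4
Cb6 -> Ebb4
G#4 -> B2
D4 -> F2
D#5 -> F#3
E#6 -> G#4
G#5 -> B3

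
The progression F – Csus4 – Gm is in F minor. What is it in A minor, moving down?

A Esus4 Bm

F minor down to A minor is a minor sixth; each chord root moves by that interval while the quality stays the same.
F: root F down a minor sixth → A, giving A.
Csus4: root C down a minor sixth → E, giving Esus4.
Gm: root G down a minor sixth → B, giving Bm.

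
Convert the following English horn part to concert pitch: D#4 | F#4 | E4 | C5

G#3 B3 A3 F4

The English horn sounds a perfect fifth below written, so transpose each written note down a perfect fifth.
D#4 → G#3
F#4 → B3
E4 → A3
C5 → F4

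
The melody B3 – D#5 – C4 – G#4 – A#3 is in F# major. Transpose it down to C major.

F3 A4 Gb3 D4 E3

F# major to C major down is an augmented fourth, so every note moves down by that interval.
B3 → F3
D#5 → A4
C4 → Gb3
G#4 → D4
A#3 → E3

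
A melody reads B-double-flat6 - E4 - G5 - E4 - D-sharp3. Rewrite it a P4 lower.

Fb6 B3 D5 B3 A#2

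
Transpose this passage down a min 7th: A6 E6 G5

A6 to B5
E6 to F#5
G5 to A4

B5 F#5 A4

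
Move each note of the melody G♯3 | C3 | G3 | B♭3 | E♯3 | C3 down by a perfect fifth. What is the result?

G#3 becomes C#3
C3 becomes F2
G3 becomes C3
Bb3 becomes Eb3
E#3 becomes A#2
C3 becomes F2

C#3 F2 C3 Eb3 A#2 F2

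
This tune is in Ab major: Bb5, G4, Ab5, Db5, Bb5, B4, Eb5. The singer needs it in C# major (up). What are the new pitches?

D#6 B#4 C#6 F#5 D#6 D##5 G#5

From Ab up to C# is an augmented third; apply that to each pitch.
Bb5 → D#6
G4 → B#4
Ab5 → C#6
Db5 → F#5
Bb5 → D#6
B4 → D##5
Eb5 → G#5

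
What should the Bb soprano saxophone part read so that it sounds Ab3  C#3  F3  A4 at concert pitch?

Bb3 D#3 G3 B4

The Bb soprano saxophone sounds a major second below written, so the written part must be a major second above concert — transpose each note up.
Ab3 → Bb3
C#3 → D#3
F3 → G3
A4 → B4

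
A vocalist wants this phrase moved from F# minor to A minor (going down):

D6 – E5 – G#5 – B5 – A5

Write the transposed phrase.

F5 G4 B4 D5 C5

From F# down to A is a major sixth; apply that to each pitch.
D6 to F5
E5 to G4
G#5 to B4
B5 to D5
A5 to C5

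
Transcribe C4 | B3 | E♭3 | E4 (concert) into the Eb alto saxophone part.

A4 G#4 C4 C#5

Written C4 sounds as Eb3 on the Eb alto saxophone, so concert pitches are written a major sixth up.
C4 → A4
B3 → G#4
Eb3 → C4
E4 → C#5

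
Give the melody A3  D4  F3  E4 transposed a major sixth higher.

A3 becomes F#4
D4 becomes B4
F3 becomes D4
E4 becomes C#5

F#4 B4 D4 C#5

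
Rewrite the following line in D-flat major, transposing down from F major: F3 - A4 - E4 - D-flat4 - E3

Db3 F4 C4 Bbb3 C3

F major to D-flat major down is a major third, so every note moves down by that interval.
F3 to Db3
A4 to F4
E4 to C4
Db4 to Bbb3
E3 to C3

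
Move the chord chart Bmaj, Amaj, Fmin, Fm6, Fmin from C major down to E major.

D#maj C#maj Amin Am6 Amin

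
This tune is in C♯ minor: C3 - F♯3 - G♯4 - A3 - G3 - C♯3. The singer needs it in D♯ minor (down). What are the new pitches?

From C♯ down to D♯ is a minor seventh; apply that to each pitch.
C3 → D2
F#3 → G#2
G#4 → A#3
A3 → B2
G3 → A2
C#3 → D#2

D2 G#2 A#3 B2 A2 D#2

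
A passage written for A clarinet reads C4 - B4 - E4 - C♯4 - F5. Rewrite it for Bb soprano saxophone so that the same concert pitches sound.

First find concert pitch: the A clarinet sounds a minor third below written, so C4 B4 E4 C♯4 F5 sounds A3 G#4 C#4 A#3 D5.
Then write for Bb soprano saxophone: it sounds a major second below written, so the part must be a major second above concert.
A3 → B3
G#4 → A#4
C#4 → D#4
A#3 → B#3
D5 → E5

B3 A#4 D#4 B#3 E5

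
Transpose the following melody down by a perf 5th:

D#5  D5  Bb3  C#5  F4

D#5: a fifth down reaches G, and 7 semitones makes it G#4.
A perfect fifth down from D5 gives G4.
Bb3 down a perfect fifth is Eb3.
C#5: a fifth down reaches F, and 7 semitones makes it F#4.
A perfect fifth down from F4 gives Bb3.

G#4 G4 Eb3 F#4 Bb3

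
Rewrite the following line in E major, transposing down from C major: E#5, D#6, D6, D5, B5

G##4 F##5 F#5 F#4 D#5

C major to E major down is a minor sixth, so every note moves down by that interval.
E#5 becomes G##4
D#6 becomes F##5
D6 becomes F#5
D5 becomes F#4
B5 becomes D#5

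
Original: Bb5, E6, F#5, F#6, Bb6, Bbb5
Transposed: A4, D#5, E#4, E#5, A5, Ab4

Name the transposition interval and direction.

down a minor ninth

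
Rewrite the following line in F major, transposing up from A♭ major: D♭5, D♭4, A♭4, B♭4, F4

A♭ major to F major up is a major sixth, so every note moves up by that interval.
Db5 gives Bb5
Db4 gives Bb4
Ab4 gives F5
Bb4 gives G5
F4 gives D5

Bb5 Bb4 F5 G5 D5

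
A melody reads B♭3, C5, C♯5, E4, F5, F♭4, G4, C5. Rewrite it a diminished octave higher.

Bbb4 Cb6 C6 Eb5 Fb6 Fbb5 Gb5 Cb6

Bb3 to Bbb4
C5 to Cb6
C#5 to C6
E4 to Eb5
F5 to Fb6
Fb4 to Fbb5
G4 to Gb5
C5 to Cb6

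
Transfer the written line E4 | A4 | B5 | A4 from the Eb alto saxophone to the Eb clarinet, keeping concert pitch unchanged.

E3 A3 B4 A3

First find concert pitch: the Eb alto saxophone sounds a major sixth below written, so E4 A4 B5 A4 sounds G3 C4 D5 C4.
Then write for Eb clarinet: it sounds a minor third above written, so the part must be a minor third below concert.
G3 → E3
C4 → A3
D5 → B4
C4 → A3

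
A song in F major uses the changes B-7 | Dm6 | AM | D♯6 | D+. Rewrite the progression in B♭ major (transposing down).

E-7 Gm6 DM G#6 G+

F major down to B♭ major is a perfect fifth; each chord root moves by that interval while the quality stays the same.
B-7: root B down a perfect fifth → E, giving E-7.
Dm6: root D down a perfect fifth → G, giving Gm6.
AM: root A down a perfect fifth → D, giving DM.
D♯6: root D♯ down a perfect fifth → G#, giving G#6.
D+: root D down a perfect fifth → G, giving G+.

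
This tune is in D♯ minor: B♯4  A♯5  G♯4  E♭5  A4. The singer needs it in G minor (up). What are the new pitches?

E5 D6 C5 Abb5 Db5

D♯ minor to G minor up is a diminished fourth, so every note moves up by that interval.
B#4 gives E5
A#5 gives D6
G#4 gives C5
Eb5 gives Abb5
A4 gives Db5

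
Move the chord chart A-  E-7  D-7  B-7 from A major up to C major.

A major up to C major is a minor third; each chord root moves by that interval while the quality stays the same.
A-: root A up a minor third → C, giving C-.
E-7: root E up a minor third → G, giving G-7.
D-7: root D up a minor third → F, giving F-7.
B-7: root B up a minor third → D, giving D-7.

C- G-7 F-7 D-7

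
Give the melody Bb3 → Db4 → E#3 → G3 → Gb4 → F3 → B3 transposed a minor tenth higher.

Db5 Fb5 G#4 Bb4 Bbb5 Ab4 D5

A minor tenth up from Bb3 gives Db5.
Db4: a tenth up reaches F, and 15 semitones makes it Fb5.
E#3: a tenth up reaches G, and 15 semitones makes it G#4.
A minor tenth up from G3 gives Bb4.
Gb4: a tenth up reaches B, and 15 semitones makes it Bbb5.
F3 up a minor tenth is Ab4.
A minor tenth up from B3 gives D5.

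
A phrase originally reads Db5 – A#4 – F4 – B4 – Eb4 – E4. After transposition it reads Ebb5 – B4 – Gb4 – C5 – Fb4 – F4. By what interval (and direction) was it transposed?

up a minor second

From Db5 to Ebb5 is 2 letter names — a second of some quality.
Db5 to Ebb5 is 1 semitone, which makes it a minor second; the second version is higher, so the direction is up.
Checking another pair — E4 → F4 — gives the same interval.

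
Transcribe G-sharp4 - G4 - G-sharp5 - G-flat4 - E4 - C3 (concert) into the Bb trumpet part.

A#4 A4 A#5 Ab4 F#4 D3

The Bb trumpet sounds a major second below written, so the written part must be a major second above concert — transpose each note up.
G#4 to A#4
G4 to A4
G#5 to A#5
Gb4 to Ab4
E4 to F#4
C3 to D3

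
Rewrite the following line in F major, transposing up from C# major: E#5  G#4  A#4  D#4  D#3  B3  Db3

A5 C5 D5 G4 G3 Eb4 Gbb3

C# major to F major up is a diminished fourth, so every note moves up by that interval.
E#5 to A5
G#4 to C5
A#4 to D5
D#4 to G4
D#3 to G3
B3 to Eb4
Db3 to Gbb3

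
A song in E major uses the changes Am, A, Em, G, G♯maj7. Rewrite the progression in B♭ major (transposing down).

Ebm Eb Bbm Db Dmaj7

E major down to B♭ major is an augmented fourth; each chord root moves by that interval while the quality stays the same.
Am: root A down an augmented fourth → Eb, giving Ebm.
A: root A down an augmented fourth → Eb, giving Eb.
Em: root E down an augmented fourth → Bb, giving Bbm.
G: root G down an augmented fourth → Db, giving Db.
G♯maj7: root G♯ down an augmented fourth → D, giving Dmaj7.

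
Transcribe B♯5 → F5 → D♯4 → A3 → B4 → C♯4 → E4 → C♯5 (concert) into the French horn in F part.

Written C4 sounds as F3 on the French horn in F, so concert pitches are written a perfect fifth up.
B#5 -> F##6
F5 -> C6
D#4 -> A#4
A3 -> E4
B4 -> F#5
C#4 -> G#4
E4 -> B4
C#5 -> G#5

F##6 C6 A#4 E4 F#5 G#4 B4 G#5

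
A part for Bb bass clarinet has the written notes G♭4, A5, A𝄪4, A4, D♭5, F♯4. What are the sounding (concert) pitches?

Fb3 G4 G##3 G3 Cb4 E3

The Bb bass clarinet sounds a major ninth below written, so transpose each written note down a major ninth.
Gb4 becomes Fb3
A5 becomes G4
A##4 becomes G##3
A4 becomes G3
Db5 becomes Cb4
F#4 becomes E3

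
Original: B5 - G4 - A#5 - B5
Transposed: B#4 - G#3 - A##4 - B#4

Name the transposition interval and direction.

down a diminished octave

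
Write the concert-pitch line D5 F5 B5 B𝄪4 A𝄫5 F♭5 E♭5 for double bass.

Written C4 sounds as C3 on the double bass, so concert pitches are written a perfect octave up.
D5 becomes D6
F5 becomes F6
B5 becomes B6
B##4 becomes B##5
Abb5 becomes Abb6
Fb5 becomes Fb6
Eb5 becomes Eb6

D6 F6 B6 B##5 Abb6 Fb6 Eb6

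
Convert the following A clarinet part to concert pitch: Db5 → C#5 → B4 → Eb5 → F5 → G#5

Bb4 A#4 G#4 C5 D5 E#5

The A clarinet sounds a minor third below written, so transpose each written note down a minor third.
Db5 becomes Bb4
C#5 becomes A#4
B4 becomes G#4
Eb5 becomes C5
F5 becomes D5
G#5 becomes E#5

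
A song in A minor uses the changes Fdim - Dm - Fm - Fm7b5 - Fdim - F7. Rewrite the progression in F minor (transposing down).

Dbdim Bbm Dbm Dbm7b5 Dbdim Db7

A minor down to F minor is a major third; each chord root moves by that interval while the quality stays the same.
Fdim: root F down a major third → Db, giving Dbdim.
Dm: root D down a major third → Bb, giving Bbm.
Fm: root F down a major third → Db, giving Dbm.
Fm7b5: root F down a major third → Db, giving Dbm7b5.
Fdim: root F down a major third → Db, giving Dbdim.
F7: root F down a major third → Db, giving Db7.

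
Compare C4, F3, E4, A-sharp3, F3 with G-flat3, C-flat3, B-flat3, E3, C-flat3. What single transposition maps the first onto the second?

Take the first pair: C4 → Gb3. C to G spans 4 letter names, so the interval is some kind of fourth.
Gb3 to C4 is 6 semitones, which makes it an augmented fourth; the second version is lower, so the direction is down.
Checking another pair — F3 → Cb3 — gives the same interval.

down an augmented fourth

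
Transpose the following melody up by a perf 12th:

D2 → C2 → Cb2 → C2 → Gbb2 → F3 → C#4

A3 G3 Gb3 G3 Dbb4 C5 G#5

D2 up a perfect twelfth is A3.
A perfect twelfth up from C2 gives G3.
Cb2 up a perfect twelfth is Gb3.
C2 up a perfect twelfth is G3.
Gbb2 up a perfect twelfth is Dbb4.
A perfect twelfth up from F3 gives C5.
A perfect twelfth up from C#4 gives G#5.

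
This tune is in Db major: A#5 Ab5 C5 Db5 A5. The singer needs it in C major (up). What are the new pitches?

G##6 G6 B5 C6 G#6

Db major to C major up is a major seventh, so every note moves up by that interval.
A#5 → G##6
Ab5 → G6
C5 → B5
Db5 → C6
A5 → G#6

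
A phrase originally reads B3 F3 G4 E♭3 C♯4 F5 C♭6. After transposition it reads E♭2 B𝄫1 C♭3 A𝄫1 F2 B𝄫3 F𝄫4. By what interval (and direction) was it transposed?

Take the first pair: B3 → Eb2. B to E spans 12 letter names, so the interval is some kind of twelfth.
Eb2 to B3 is 20 semitones, which makes it an augmented twelfth; the second version is lower, so the direction is down.
Checking another pair — Cb6 → Fbb4 — gives the same interval.

down an augmented twelfth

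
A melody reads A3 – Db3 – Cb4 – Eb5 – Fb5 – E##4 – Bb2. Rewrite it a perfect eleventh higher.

A perfect eleventh up from A3 gives D5.
Db3 up a perfect eleventh is Gb4.
Cb4 up a perfect eleventh is Fb5.
Eb5 up a perfect eleventh is Ab6.
Fb5 up a perfect eleventh is Bbb6.
E##4 up a perfect eleventh is A##5.
A perfect eleventh up from Bb2 gives Eb4.

D5 Gb4 Fb5 Ab6 Bbb6 A##5 Eb4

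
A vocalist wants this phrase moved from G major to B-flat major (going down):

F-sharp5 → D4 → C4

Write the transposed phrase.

G major to B-flat major down is a major sixth, so every note moves down by that interval.
F#5 gives A4
D4 gives F3
C4 gives Eb3

A4 F3 Eb3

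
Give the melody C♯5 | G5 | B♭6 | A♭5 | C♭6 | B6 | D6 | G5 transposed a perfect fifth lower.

C#5 becomes F#4
G5 becomes C5
Bb6 becomes Eb6
Ab5 becomes Db5
Cb6 becomes Fb5
B6 becomes E6
D6 becomes G5
G5 becomes C5

F#4 C5 Eb6 Db5 Fb5 E6 G5 C5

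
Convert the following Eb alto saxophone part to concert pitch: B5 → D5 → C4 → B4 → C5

D5 F4 Eb3 D4 Eb4

Written C4 on the Eb alto saxophone sounds as Eb3, a major sixth lower; apply that shift to every note.
B5 becomes D5
D5 becomes F4
C4 becomes Eb3
B4 becomes D4
C5 becomes Eb4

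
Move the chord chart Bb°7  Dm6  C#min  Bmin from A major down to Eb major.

Fb°7 Abm6 Gmin Fmin

A major down to Eb major is an augmented fourth; each chord root moves by that interval while the quality stays the same.
Bb°7: root Bb down an augmented fourth → Fb, giving Fb°7.
Dm6: root D down an augmented fourth → Ab, giving Abm6.
C#min: root C# down an augmented fourth → G, giving Gmin.
Bmin: root B down an augmented fourth → F, giving Fmin.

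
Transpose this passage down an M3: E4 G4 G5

E4 gives C4
G4 gives Eb4
G5 gives Eb5

C4 Eb4 Eb5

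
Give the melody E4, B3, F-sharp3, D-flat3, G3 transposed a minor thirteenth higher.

C6 G5 D5 Bbb4 Eb5

E4: a thirteenth up reaches C, and 20 semitones makes it C6.
A minor thirteenth up from B3 gives G5.
F#3: a thirteenth up reaches D, and 20 semitones makes it D5.
A minor thirteenth up from Db3 gives Bbb4.
G3 up a minor thirteenth is Eb5.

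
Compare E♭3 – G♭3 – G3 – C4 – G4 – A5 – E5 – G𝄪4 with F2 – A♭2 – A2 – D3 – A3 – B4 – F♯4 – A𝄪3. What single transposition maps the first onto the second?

down a minor seventh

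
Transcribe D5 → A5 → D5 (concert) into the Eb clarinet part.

The Eb clarinet sounds a minor third above written, so the written part must be a minor third below concert — transpose each note down.
D5 becomes B4
A5 becomes F#5
D5 becomes B4

B4 F#5 B4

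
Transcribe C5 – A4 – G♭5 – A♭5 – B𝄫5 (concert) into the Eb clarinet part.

A4 F#4 Eb5 F5 Gb5

The Eb clarinet sounds a minor third above written, so the written part must be a minor third below concert — transpose each note down.
C5 gives A4
A4 gives F#4
Gb5 gives Eb5
Ab5 gives F5
Bbb5 gives Gb5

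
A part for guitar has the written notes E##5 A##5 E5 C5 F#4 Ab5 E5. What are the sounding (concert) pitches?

The guitar sounds a perfect octave below written, so transpose each written note down a perfect octave.
E##5 → E##4
A##5 → A##4
E5 → E4
C5 → C4
F#4 → F#3
Ab5 → Ab4
E5 → E4

E##4 A##4 E4 C4 F#3 Ab4 E4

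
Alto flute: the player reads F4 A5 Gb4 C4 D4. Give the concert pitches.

The alto flute sounds a perfect fourth below written, so transpose each written note down a perfect fourth.
F4 becomes C4
A5 becomes E5
Gb4 becomes Db4
C4 becomes G3
D4 becomes A3

C4 E5 Db4 G3 A3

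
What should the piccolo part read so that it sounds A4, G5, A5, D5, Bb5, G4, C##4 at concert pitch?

A3 G4 A4 D4 Bb4 G3 C##3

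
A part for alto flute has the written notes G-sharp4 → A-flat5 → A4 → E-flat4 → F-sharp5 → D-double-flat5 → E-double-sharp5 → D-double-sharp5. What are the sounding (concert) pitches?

D#4 Eb5 E4 Bb3 C#5 Abb4 B##4 A##4

The alto flute sounds a perfect fourth below written, so transpose each written note down a perfect fourth.
G#4 -> D#4
Ab5 -> Eb5
A4 -> E4
Eb4 -> Bb3
F#5 -> C#5
Dbb5 -> Abb4
E##5 -> B##4
D##5 -> A##4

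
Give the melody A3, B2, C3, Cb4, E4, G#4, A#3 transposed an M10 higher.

A3 to C#5
B2 to D#4
C3 to E4
Cb4 to Eb5
E4 to G#5
G#4 to B#5
A#3 to C##5

C#5 D#4 E4 Eb5 G#5 B#5 C##5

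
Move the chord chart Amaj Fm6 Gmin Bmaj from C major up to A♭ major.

Fmaj Dbm6 Ebmin Gmaj

C major up to A♭ major is a minor sixth; each chord root moves by that interval while the quality stays the same.
Amaj: root A up a minor sixth → F, giving Fmaj.
Fm6: root F up a minor sixth → Db, giving Dbm6.
Gmin: root G up a minor sixth → Eb, giving Ebmin.
Bmaj: root B up a minor sixth → G, giving Gmaj.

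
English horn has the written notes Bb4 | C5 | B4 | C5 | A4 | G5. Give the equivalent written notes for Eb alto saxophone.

C5 D5 C#5 D5 B4 A5

First find concert pitch: the English horn sounds a perfect fifth below written, so Bb4 C5 B4 C5 A4 G5 sounds Eb4 F4 E4 F4 D4 C5.
Then write for Eb alto saxophone: it sounds a major sixth below written, so the part must be a major sixth above concert.
Eb4 → C5
F4 → D5
E4 → C#5
F4 → D5
D4 → B4
C5 → A5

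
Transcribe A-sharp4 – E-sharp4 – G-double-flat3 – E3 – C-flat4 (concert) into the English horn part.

Written C4 sounds as F3 on the English horn, so concert pitches are written a perfect fifth up.
A#4 → E#5
E#4 → B#4
Gbb3 → Dbb4
E3 → B3
Cb4 → Gb4

E#5 B#4 Dbb4 B3 Gb4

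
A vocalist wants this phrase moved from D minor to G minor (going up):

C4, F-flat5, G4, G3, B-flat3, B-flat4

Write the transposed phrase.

F4 Bbb5 C5 C4 Eb4 Eb5

D minor to G minor up is a perfect fourth, so every note moves up by that interval.
C4 becomes F4
Fb5 becomes Bbb5
G4 becomes C5
G3 becomes C4
Bb3 becomes Eb4
Bb4 becomes Eb5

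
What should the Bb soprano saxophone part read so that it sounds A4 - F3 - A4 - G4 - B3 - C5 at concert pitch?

Written C4 sounds as Bb3 on the Bb soprano saxophone, so concert pitches are written a major second up.
A4 gives B4
F3 gives G3
A4 gives B4
G4 gives A4
B3 gives C#4
C5 gives D5

B4 G3 B4 A4 C#4 D5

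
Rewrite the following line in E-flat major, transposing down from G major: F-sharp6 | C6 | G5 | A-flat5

G major to E-flat major down is a major third, so every note moves down by that interval.
F#6 gives D6
C6 gives Ab5
G5 gives Eb5
Ab5 gives Fb5

D6 Ab5 Eb5 Fb5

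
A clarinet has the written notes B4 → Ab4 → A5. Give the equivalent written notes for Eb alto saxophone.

First find concert pitch: the A clarinet sounds a minor third below written, so B4 Ab4 A5 sounds G#4 F4 F#5.
Then write for Eb alto saxophone: it sounds a major sixth below written, so the part must be a major sixth above concert.
G#4 → E#5
F4 → D5
F#5 → D#6

E#5 D5 D#6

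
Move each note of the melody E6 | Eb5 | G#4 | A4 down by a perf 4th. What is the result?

B5 Bb4 D#4 E4

E6 down a perfect fourth is B5.
Eb5 down a perfect fourth is Bb4.
G#4 down a perfect fourth is D#4.
A perfect fourth down from A4 gives E4.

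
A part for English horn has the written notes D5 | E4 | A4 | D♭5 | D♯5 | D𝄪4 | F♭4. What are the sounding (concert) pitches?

Written C4 on the English horn sounds as F3, a perfect fifth lower; apply that shift to every note.
D5 becomes G4
E4 becomes A3
A4 becomes D4
Db5 becomes Gb4
D#5 becomes G#4
D##4 becomes G##3
Fb4 becomes Bbb3

G4 A3 D4 Gb4 G#4 G##3 Bbb3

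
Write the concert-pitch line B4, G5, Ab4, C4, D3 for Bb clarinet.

C#5 A5 Bb4 D4 E3

The Bb clarinet sounds a major second below written, so the written part must be a major second above concert — transpose each note up.
B4 to C#5
G5 to A5
Ab4 to Bb4
C4 to D4
D3 to E3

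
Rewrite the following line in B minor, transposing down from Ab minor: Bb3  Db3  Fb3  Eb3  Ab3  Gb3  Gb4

C#3 E2 G2 F#2 B2 A2 A3

From Ab down to B is a diminished seventh; apply that to each pitch.
Bb3 becomes C#3
Db3 becomes E2
Fb3 becomes G2
Eb3 becomes F#2
Ab3 becomes B2
Gb3 becomes A2
Gb4 becomes A3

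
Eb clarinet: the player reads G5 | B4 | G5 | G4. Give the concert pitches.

Bb5 D5 Bb5 Bb4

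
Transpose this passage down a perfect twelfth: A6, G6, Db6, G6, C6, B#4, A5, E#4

D5 C5 Gb4 C5 F4 E#3 D4 A#2

A6 down a perfect twelfth is D5.
A perfect twelfth down from G6 gives C5.
Db6: a twelfth down reaches G, and 19 semitones makes it Gb4.
A perfect twelfth down from G6 gives C5.
C6 down a perfect twelfth is F4.
B#4: a twelfth down reaches E, and 19 semitones makes it E#3.
A perfect twelfth down from A5 gives D4.
A perfect twelfth down from E#4 gives A#2.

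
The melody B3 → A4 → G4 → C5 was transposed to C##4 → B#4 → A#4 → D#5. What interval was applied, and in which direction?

up an augmented second

Take the first pair: B3 → C##4. B to C spans 2 letter names, so the interval is some kind of second.
B3 to C##4 is 3 semitones, which makes it an augmented second; the second version is higher, so the direction is up.
Checking another pair — C5 → D#5 — gives the same interval.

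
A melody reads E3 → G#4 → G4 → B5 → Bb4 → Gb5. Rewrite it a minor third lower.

C#3 E#4 E4 G#5 G4 Eb5

E3 down a minor third is C#3.
A minor third down from G#4 gives E#4.
G4: a third down reaches E, and 3 semitones makes it E4.
B5: a third down reaches G, and 3 semitones makes it G#5.
Bb4 down a minor third is G4.
Gb5: a third down reaches E, and 3 semitones makes it Eb5.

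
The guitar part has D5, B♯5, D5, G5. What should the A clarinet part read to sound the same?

First find concert pitch: the guitar sounds a perfect octave below written, so D5 B♯5 D5 G5 sounds D4 B#4 D4 G4.
Then write for A clarinet: it sounds a minor third below written, so the part must be a minor third above concert.
D4 → F4
B#4 → D#5
D4 → F4
G4 → Bb4

F4 D#5 F4 Bb4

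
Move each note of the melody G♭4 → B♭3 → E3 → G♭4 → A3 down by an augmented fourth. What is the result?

Dbb4 Fb3 Bb2 Dbb4 Eb3

An augmented fourth down from Gb4 gives Dbb4.
Bb3 down an augmented fourth is Fb3.
E3 down an augmented fourth is Bb2.
Gb4 down an augmented fourth is Dbb4.
An augmented fourth down from A3 gives Eb3.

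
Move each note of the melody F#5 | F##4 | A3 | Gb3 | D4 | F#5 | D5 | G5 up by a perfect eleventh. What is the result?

F#5: an eleventh up reaches B, and 17 semitones makes it B6.
F##4 up a perfect eleventh is B#5.
A perfect eleventh up from A3 gives D5.
Gb3: an eleventh up reaches C, and 17 semitones makes it Cb5.
A perfect eleventh up from D4 gives G5.
F#5 up a perfect eleventh is B6.
D5: an eleventh up reaches G, and 17 semitones makes it G6.
G5 up a perfect eleventh is C7.

B6 B#5 D5 Cb5 G5 B6 G6 C7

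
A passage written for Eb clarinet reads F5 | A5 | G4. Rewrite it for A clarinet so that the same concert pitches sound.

First find concert pitch: the Eb clarinet sounds a minor third above written, so F5 A5 G4 sounds Ab5 C6 Bb4.
Then write for A clarinet: it sounds a minor third below written, so the part must be a minor third above concert.
Ab5 → Cb6
C6 → Eb6
Bb4 → Db5

Cb6 Eb6 Db5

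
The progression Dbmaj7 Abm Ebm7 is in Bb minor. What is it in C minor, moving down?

Ebmaj7 Bbm Fm7

Bb minor down to C minor is a minor seventh; each chord root moves by that interval while the quality stays the same.
Dbmaj7: root Db down a minor seventh → Eb, giving Ebmaj7.
Abm: root Ab down a minor seventh → Bb, giving Bbm.
Ebm7: root Eb down a minor seventh → F, giving Fm7.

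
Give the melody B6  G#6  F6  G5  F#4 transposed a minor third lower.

B6 → G#6
G#6 → E#6
F6 → D6
G5 → E5
F#4 → D#4

G#6 E#6 D6 E5 D#4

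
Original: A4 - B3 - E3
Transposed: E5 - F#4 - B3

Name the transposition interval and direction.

Take the first pair: A4 → E5. A to E spans 5 letter names, so the interval is some kind of fifth.
A4 to E5 is 7 semitones, which makes it a perfect fifth; the second version is higher, so the direction is up.
Checking another pair — E3 → B3 — gives the same interval.

up a perfect fifth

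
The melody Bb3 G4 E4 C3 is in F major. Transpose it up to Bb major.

F major to Bb major up is a perfect fourth, so every note moves up by that interval.
Bb3 → Eb4
G4 → C5
E4 → A4
C3 → F3

Eb4 C5 A4 F3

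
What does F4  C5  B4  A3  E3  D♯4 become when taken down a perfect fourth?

C4 G4 F#4 E3 B2 A#3

F4 gives C4
C5 gives G4
B4 gives F#4
A3 gives E3
E3 gives B2
D#4 gives A#3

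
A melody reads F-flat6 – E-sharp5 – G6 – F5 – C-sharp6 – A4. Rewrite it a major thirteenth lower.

Abb4 G#3 Bb4 Ab3 E4 C3

A major thirteenth down from Fb6 gives Abb4.
E#5 down a major thirteenth is G#3.
A major thirteenth down from G6 gives Bb4.
F5 down a major thirteenth is Ab3.
A major thirteenth down from C#6 gives E4.
A4 down a major thirteenth is C3.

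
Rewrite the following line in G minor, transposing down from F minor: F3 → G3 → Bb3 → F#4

From F down to G is a minor seventh; apply that to each pitch.
F3 -> G2
G3 -> A2
Bb3 -> C3
F#4 -> G#3

G2 A2 C3 G#3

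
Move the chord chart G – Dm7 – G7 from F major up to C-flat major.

F major up to C-flat major is a diminished fifth; each chord root moves by that interval while the quality stays the same.
G: root G up a diminished fifth → Db, giving Db.
Dm7: root D up a diminished fifth → Ab, giving Abm7.
G7: root G up a diminished fifth → Db, giving Db7.

Db Abm7 Db7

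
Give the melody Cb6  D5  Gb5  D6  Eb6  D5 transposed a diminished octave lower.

Cb6 → C5
D5 → D#4
Gb5 → G4
D6 → D#5
Eb6 → E5
D5 → D#4

C5 D#4 G4 D#5 E5 D#4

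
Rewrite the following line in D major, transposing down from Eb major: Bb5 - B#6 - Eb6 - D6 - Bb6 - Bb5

A5 A##6 D6 C#6 A6 A5

Eb major to D major down is a minor second, so every note moves down by that interval.
Bb5 -> A5
B#6 -> A##6
Eb6 -> D6
D6 -> C#6
Bb6 -> A6
Bb5 -> A5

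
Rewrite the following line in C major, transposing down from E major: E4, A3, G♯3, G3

C4 F3 E3 Eb3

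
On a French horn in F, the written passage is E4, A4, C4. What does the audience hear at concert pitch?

A3 D4 F3

The French horn in F sounds a perfect fifth below written, so transpose each written note down a perfect fifth.
E4 to A3
A4 to D4
C4 to F3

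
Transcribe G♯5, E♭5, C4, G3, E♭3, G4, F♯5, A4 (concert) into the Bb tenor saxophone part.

A#6 F6 D5 A4 F4 A5 G#6 B5

Written C4 sounds as Bb2 on the Bb tenor saxophone, so concert pitches are written a major ninth up.
G#5 to A#6
Eb5 to F6
C4 to D5
G3 to A4
Eb3 to F4
G4 to A5
F#5 to G#6
A4 to B5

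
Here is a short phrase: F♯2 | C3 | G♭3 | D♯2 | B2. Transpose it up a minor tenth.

A3 Eb4 Bbb4 F#3 D4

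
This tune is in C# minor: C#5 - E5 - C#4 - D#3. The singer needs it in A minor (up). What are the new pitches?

A5 C6 A4 B3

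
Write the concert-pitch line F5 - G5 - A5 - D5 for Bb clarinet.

The Bb clarinet sounds a major second below written, so the written part must be a major second above concert — transpose each note up.
F5 → G5
G5 → A5
A5 → B5
D5 → E5

G5 A5 B5 E5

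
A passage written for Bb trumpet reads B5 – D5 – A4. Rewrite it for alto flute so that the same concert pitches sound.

First find concert pitch: the Bb trumpet sounds a major second below written, so B5 D5 A4 sounds A5 C5 G4.
Then write for alto flute: it sounds a perfect fourth below written, so the part must be a perfect fourth above concert.
A5 → D6
C5 → F5
G4 → C5

D6 F5 C5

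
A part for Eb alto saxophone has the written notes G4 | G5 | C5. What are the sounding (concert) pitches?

Bb3 Bb4 Eb4

The Eb alto saxophone sounds a major sixth below written, so transpose each written note down a major sixth.
G4 becomes Bb3
G5 becomes Bb4
C5 becomes Eb4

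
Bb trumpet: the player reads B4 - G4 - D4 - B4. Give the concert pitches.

A4 F4 C4 A4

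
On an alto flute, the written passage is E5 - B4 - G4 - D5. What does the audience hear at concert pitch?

B4 F#4 D4 A4

Written C4 on the alto flute sounds as G3, a perfect fourth lower; apply that shift to every note.
E5 gives B4
B4 gives F#4
G4 gives D4
D5 gives A4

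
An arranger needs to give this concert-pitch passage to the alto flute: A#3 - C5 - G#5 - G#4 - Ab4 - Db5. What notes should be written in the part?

D#4 F5 C#6 C#5 Db5 Gb5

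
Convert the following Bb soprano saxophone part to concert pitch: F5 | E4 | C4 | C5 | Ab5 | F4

Eb5 D4 Bb3 Bb4 Gb5 Eb4

Written C4 on the Bb soprano saxophone sounds as Bb3, a major second lower; apply that shift to every note.
F5 to Eb5
E4 to D4
C4 to Bb3
C5 to Bb4
Ab5 to Gb5
F4 to Eb4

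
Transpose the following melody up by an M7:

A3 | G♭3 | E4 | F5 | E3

G#4 F4 D#5 E6 D#4

A3: a seventh up reaches G, and 11 semitones makes it G#4.
Gb3: a seventh up reaches F, and 11 semitones makes it F4.
E4: a seventh up reaches D, and 11 semitones makes it D#5.
F5: a seventh up reaches E, and 11 semitones makes it E6.
A major seventh up from E3 gives D#4.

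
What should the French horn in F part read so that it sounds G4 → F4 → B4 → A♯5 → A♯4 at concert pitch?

D5 C5 F#5 E#6 E#5

Written C4 sounds as F3 on the French horn in F, so concert pitches are written a perfect fifth up.
G4 -> D5
F4 -> C5
B4 -> F#5
A#5 -> E#6
A#4 -> E#5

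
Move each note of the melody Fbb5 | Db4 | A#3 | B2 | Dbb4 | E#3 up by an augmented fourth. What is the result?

Bbb5 G4 D##4 E#3 Gb4 A##3

Fbb5 -> Bbb5
Db4 -> G4
A#3 -> D##4
B2 -> E#3
Dbb4 -> Gb4
E#3 -> A##3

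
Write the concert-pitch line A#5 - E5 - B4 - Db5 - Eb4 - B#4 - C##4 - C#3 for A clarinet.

The A clarinet sounds a minor third below written, so the written part must be a minor third above concert — transpose each note up.
A#5 -> C#6
E5 -> G5
B4 -> D5
Db5 -> Fb5
Eb4 -> Gb4
B#4 -> D#5
C##4 -> E#4
C#3 -> E3

C#6 G5 D5 Fb5 Gb4 D#5 E#4 E3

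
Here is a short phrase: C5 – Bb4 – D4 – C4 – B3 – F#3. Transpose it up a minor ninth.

C5 -> Db6
Bb4 -> Cb6
D4 -> Eb5
C4 -> Db5
B3 -> C5
F#3 -> G4

Db6 Cb6 Eb5 Db5 C5 G4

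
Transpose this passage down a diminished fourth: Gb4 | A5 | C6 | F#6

D4 E#5 G#5 C##6

A diminished fourth down from Gb4 gives D4.
A5 down a diminished fourth is E#5.
C6: a fourth down reaches G, and 4 semitones makes it G#5.
F#6 down a diminished fourth is C##6.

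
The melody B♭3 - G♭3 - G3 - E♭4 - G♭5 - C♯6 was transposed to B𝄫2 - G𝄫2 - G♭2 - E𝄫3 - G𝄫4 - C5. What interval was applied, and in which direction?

Take the first pair: Bb3 → Bbb2. B to B spans 8 letter names, so the interval is some kind of octave.
Bbb2 to Bb3 is 13 semitones, which makes it an augmented octave; the second version is lower, so the direction is down.
Checking another pair — C#6 → C5 — gives the same interval.

down an augmented octave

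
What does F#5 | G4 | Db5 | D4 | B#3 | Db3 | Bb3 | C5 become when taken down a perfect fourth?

F#5 → C#5
G4 → D4
Db5 → Ab4
D4 → A3
B#3 → F##3
Db3 → Ab2
Bb3 → F3
C5 → G4

C#5 D4 Ab4 A3 F##3 Ab2 F3 G4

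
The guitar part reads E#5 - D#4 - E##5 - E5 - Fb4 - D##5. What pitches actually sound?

Written C4 on the guitar sounds as C3, a perfect octave lower; apply that shift to every note.
E#5 gives E#4
D#4 gives D#3
E##5 gives E##4
E5 gives E4
Fb4 gives Fb3
D##5 gives D##4

E#4 D#3 E##4 E4 Fb3 D##4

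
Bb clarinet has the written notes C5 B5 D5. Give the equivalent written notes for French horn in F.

First find concert pitch: the Bb clarinet sounds a major second below written, so C5 B5 D5 sounds Bb4 A5 C5.
Then write for French horn in F: it sounds a perfect fifth below written, so the part must be a perfect fifth above concert.
Bb4 → F5
A5 → E6
C5 → G5

F5 E6 G5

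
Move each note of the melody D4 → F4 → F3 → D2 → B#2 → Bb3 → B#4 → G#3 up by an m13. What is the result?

Bb5 Db6 Db5 Bb3 G#4 Gb5 G#6 E5

D4 -> Bb5
F4 -> Db6
F3 -> Db5
D2 -> Bb3
B#2 -> G#4
Bb3 -> Gb5
B#4 -> G#6
G#3 -> E5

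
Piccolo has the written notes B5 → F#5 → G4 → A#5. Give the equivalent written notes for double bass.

B7 F#7 G6 A#7

First find concert pitch: the piccolo sounds a perfect octave above written, so B5 F#5 G4 A#5 sounds B6 F#6 G5 A#6.
Then write for double bass: it sounds a perfect octave below written, so the part must be a perfect octave above concert.
B6 → B7
F#6 → F#7
G5 → G6
A#6 → A#7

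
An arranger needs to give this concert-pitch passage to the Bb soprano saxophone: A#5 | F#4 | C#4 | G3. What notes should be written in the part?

The Bb soprano saxophone sounds a major second below written, so the written part must be a major second above concert — transpose each note up.
A#5 → B#5
F#4 → G#4
C#4 → D#4
G3 → A3

B#5 G#4 D#4 A3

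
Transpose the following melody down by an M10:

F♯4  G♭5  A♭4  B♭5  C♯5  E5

D3 Ebb4 Fb3 Gb4 A3 C4

F#4 → D3
Gb5 → Ebb4
Ab4 → Fb3
Bb5 → Gb4
C#5 → A3
E5 → C4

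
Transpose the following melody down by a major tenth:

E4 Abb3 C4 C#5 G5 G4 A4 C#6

C3 Fbb2 Ab2 A3 Eb4 Eb3 F3 A4

A major tenth down from E4 gives C3.
Abb3 down a major tenth is Fbb2.
C4 down a major tenth is Ab2.
C#5 down a major tenth is A3.
G5 down a major tenth is Eb4.
G4 down a major tenth is Eb3.
A4: a tenth down reaches F, and 16 semitones makes it F3.
C#6 down a major tenth is A4.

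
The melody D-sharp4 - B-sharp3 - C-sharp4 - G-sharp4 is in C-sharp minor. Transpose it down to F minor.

G3 E3 F3 C4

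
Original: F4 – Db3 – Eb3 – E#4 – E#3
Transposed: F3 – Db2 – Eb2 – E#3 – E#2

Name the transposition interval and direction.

down a perfect octave

From F4 to F3 is 8 letter names — an octave of some quality.
F3 to F4 is 12 semitones, which makes it a perfect octave; the second version is lower, so the direction is down.
Checking another pair — E#3 → E#2 — gives the same interval.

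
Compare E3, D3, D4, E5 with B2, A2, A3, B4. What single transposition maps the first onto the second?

down a perfect fourth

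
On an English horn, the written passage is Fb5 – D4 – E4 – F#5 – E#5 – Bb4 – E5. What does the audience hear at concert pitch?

Bbb4 G3 A3 B4 A#4 Eb4 A4

The English horn sounds a perfect fifth below written, so transpose each written note down a perfect fifth.
Fb5 becomes Bbb4
D4 becomes G3
E4 becomes A3
F#5 becomes B4
E#5 becomes A#4
Bb4 becomes Eb4
E5 becomes A4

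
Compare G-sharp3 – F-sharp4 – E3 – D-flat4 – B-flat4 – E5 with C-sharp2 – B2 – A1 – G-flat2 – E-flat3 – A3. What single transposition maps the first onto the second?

Take the first pair: G#3 → C#2. G to C spans 12 letter names, so the interval is some kind of twelfth.
C#2 to G#3 is 19 semitones, which makes it a perfect twelfth; the second version is lower, so the direction is down.
Checking another pair — E5 → A3 — gives the same interval.

down a perfect twelfth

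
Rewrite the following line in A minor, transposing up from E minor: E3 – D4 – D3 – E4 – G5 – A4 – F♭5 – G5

A3 G4 G3 A4 C6 D5 Bbb5 C6

From E up to A is a perfect fourth; apply that to each pitch.
E3 gives A3
D4 gives G4
D3 gives G3
E4 gives A4
G5 gives C6
A4 gives D5
Fb5 gives Bbb5
G5 gives C6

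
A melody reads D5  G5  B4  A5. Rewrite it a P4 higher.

A perfect fourth up from D5 gives G5.
A perfect fourth up from G5 gives C6.
A perfect fourth up from B4 gives E5.
A5: a fourth up reaches D, and 5 semitones makes it D6.

G5 C6 E5 D6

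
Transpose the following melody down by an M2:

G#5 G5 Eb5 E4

A major second down from G#5 gives F#5.
G5 down a major second is F5.
Eb5: a second down reaches D, and 2 semitones makes it Db5.
A major second down from E4 gives D4.

F#5 F5 Db5 D4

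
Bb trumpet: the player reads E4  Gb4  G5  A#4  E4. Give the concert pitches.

D4 Fb4 F5 G#4 D4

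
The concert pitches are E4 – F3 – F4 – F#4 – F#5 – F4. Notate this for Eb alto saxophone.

C#5 D4 D5 D#5 D#6 D5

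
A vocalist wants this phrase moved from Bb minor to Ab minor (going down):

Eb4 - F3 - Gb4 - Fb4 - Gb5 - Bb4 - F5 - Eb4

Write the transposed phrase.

Db4 Eb3 Fb4 Ebb4 Fb5 Ab4 Eb5 Db4

Bb minor to Ab minor down is a major second, so every note moves down by that interval.
Eb4 → Db4
F3 → Eb3
Gb4 → Fb4
Fb4 → Ebb4
Gb5 → Fb5
Bb4 → Ab4
F5 → Eb5
Eb4 → Db4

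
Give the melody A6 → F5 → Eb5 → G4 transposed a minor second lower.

A6 gives G#6
F5 gives E5
Eb5 gives D5
G4 gives F#4

G#6 E5 D5 F#4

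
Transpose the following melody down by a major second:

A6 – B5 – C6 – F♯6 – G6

G6 A5 Bb5 E6 F6

A major second down from A6 gives G6.
A major second down from B5 gives A5.
C6: a second down reaches B, and 2 semitones makes it Bb5.
F#6 down a major second is E6.
A major second down from G6 gives F6.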